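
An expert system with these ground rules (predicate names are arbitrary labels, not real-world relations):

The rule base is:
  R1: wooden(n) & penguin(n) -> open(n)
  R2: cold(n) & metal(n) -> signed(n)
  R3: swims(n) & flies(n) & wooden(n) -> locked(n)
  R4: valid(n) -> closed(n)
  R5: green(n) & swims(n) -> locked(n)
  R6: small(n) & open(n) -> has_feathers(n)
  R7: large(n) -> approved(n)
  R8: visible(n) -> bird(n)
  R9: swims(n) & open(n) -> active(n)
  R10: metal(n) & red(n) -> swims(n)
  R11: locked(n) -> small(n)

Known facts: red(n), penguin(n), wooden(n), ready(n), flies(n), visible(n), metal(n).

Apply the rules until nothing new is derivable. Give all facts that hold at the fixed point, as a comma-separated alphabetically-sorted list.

Round 1 — R1, R8, R10, derive open(n), bird(n), swims(n).
Round 2 — R3, R9, derive locked(n), active(n).
Round 3 — R11, derive small(n).
Round 4 — R6, derive has_feathers(n).

active(n), bird(n), flies(n), has_feathers(n), locked(n), metal(n), open(n), penguin(n), ready(n), red(n), small(n), swims(n), visible(n), wooden(n)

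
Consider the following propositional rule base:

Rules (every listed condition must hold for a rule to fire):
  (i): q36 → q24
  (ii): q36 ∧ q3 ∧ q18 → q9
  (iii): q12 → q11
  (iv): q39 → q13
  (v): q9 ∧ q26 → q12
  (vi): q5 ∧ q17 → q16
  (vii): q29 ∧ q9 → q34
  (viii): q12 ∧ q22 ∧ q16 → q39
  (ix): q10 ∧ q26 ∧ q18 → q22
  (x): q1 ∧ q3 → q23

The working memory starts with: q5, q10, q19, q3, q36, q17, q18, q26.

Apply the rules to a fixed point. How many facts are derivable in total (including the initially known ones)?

16

Round 1: (i) [q36 → q24]; (ii) [q36 ∧ q3 ∧ q18 → q9]; (vi) [q5 ∧ q17 → q16]; (ix) [q10 ∧ q26 ∧ q18 → q22]. New: q24, q9, q16, q22.
Round 2: (v) [q9 ∧ q26 → q12]. New: q12.
Round 3: (iii) [q12 → q11]; (viii) [q12 ∧ q22 ∧ q16 → q39]. New: q11, q39.
Round 4: (iv) [q39 → q13]. New: q13.
Closure: {q10, q11, q12, q13, q16, q17, q18, q19, q22, q24, q26, q3, q36, q39, q5, q9} — 16 facts.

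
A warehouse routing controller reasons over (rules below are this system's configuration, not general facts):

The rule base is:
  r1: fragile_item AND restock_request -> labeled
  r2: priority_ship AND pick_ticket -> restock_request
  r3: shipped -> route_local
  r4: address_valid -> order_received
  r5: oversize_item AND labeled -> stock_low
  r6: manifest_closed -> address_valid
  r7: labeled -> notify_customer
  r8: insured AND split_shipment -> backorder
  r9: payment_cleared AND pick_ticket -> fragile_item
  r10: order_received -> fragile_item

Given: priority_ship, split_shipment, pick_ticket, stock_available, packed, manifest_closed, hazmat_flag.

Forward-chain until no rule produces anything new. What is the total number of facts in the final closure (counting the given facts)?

[1] r2 [priority_ship AND pick_ticket -> restock_request]; r6 [manifest_closed -> address_valid]. ⇒ new: restock_request, address_valid.
[2] r4 [address_valid -> order_received]. ⇒ new: order_received.
[3] r10 [order_received -> fragile_item]. ⇒ new: fragile_item.
[4] r1 [fragile_item AND restock_request -> labeled]. ⇒ new: labeled.
[5] r7 [labeled -> notify_customer]. ⇒ new: notify_customer.
Closure: {address_valid, fragile_item, hazmat_flag, labeled, manifest_closed, notify_customer, order_received, packed, pick_ticket, priority_ship, restock_request, split_shipment, stock_available} — 13 facts.

13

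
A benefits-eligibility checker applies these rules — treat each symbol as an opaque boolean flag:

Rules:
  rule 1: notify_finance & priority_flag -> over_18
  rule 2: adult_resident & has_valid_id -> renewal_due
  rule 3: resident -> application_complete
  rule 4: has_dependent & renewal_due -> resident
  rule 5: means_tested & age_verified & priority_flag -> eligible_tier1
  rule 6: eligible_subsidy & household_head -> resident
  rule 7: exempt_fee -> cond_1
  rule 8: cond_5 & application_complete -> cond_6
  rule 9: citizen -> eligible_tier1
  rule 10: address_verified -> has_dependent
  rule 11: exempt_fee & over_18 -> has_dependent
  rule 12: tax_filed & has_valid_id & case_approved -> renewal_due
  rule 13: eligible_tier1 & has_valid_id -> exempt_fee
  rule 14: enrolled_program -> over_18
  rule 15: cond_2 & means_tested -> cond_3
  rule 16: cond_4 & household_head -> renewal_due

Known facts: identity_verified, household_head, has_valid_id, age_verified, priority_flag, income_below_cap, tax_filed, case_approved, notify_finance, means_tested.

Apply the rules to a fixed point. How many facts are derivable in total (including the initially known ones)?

18

Round 1: rule 1 [notify_finance & priority_flag -> over_18]; rule 5 [means_tested & age_verified & priority_flag -> eligible_tier1]; rule 12 [tax_filed & has_valid_id & case_approved -> renewal_due]. Adds over_18, eligible_tier1, renewal_due.
Round 2: rule 13 [eligible_tier1 & has_valid_id -> exempt_fee]. Adds exempt_fee.
Round 3: rule 7 [exempt_fee -> cond_1]; rule 11 [exempt_fee & over_18 -> has_dependent]. Adds cond_1, has_dependent.
Round 4: rule 4 [has_dependent & renewal_due -> resident]. Adds resident.
Round 5: rule 3 [resident -> application_complete]. Adds application_complete.
Closure: {age_verified, application_complete, case_approved, cond_1, eligible_tier1, exempt_fee, has_dependent, has_valid_id, household_head, identity_verified, income_below_cap, means_tested, notify_finance, over_18, priority_flag, renewal_due, resident, tax_filed} — 18 facts.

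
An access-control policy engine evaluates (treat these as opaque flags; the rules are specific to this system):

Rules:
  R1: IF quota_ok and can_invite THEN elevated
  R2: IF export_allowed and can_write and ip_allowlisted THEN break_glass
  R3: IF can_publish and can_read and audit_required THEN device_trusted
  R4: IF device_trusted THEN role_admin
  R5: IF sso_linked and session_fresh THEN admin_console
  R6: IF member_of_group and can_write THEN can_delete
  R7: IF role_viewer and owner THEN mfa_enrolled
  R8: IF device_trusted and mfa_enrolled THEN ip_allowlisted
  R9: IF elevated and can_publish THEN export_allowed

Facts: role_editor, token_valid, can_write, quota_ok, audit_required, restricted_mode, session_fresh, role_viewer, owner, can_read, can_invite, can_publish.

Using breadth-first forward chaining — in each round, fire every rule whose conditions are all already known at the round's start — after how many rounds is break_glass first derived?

Round 1: R1 [IF quota_ok and can_invite THEN elevated]; R3 [IF can_publish and can_read and audit_required THEN device_trusted]; R7 [IF role_viewer and owner THEN mfa_enrolled]. Adds elevated, device_trusted, mfa_enrolled.
Round 2: R4 [IF device_trusted THEN role_admin]; R8 [IF device_trusted and mfa_enrolled THEN ip_allowlisted]; R9 [IF elevated and can_publish THEN export_allowed]. Adds role_admin, ip_allowlisted, export_allowed.
Round 3: R2 [IF export_allowed and can_write and ip_allowlisted THEN break_glass]. Adds break_glass.
break_glass first appears in round 3.

3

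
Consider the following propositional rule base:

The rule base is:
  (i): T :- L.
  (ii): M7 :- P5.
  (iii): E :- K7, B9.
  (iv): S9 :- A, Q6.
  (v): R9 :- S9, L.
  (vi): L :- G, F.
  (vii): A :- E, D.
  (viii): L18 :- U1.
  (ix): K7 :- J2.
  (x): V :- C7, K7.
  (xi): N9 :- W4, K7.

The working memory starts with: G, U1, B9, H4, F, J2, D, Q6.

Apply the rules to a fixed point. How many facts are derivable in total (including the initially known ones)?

Round 1 — (vi), (viii), (ix), derive L, L18, K7.
Round 2 — (i), (iii), derive T, E.
Round 3 — (vii), derive A.
Round 4 — (iv), derive S9.
Round 5 — (v), derive R9.
Closure: {A, B9, D, E, F, G, H4, J2, K7, L, L18, Q6, R9, S9, T, U1} — 16 facts.

16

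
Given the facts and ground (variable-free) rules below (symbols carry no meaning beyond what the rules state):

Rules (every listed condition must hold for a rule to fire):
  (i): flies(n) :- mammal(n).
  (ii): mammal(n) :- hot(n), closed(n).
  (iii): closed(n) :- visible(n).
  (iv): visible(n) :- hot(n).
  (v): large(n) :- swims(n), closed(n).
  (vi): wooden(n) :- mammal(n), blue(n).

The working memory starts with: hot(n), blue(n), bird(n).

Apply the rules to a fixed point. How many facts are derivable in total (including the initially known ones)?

[1] (iv) [visible(n) :- hot(n).]. ⇒ new: visible(n).
[2] (iii) [closed(n) :- visible(n).]. ⇒ new: closed(n).
[3] (ii) [mammal(n) :- hot(n), closed(n).]. ⇒ new: mammal(n).
[4] (i) [flies(n) :- mammal(n).]; (vi) [wooden(n) :- mammal(n), blue(n).]. ⇒ new: flies(n), wooden(n).
Closure: {bird(n), blue(n), closed(n), flies(n), hot(n), mammal(n), visible(n), wooden(n)} — 8 facts.

8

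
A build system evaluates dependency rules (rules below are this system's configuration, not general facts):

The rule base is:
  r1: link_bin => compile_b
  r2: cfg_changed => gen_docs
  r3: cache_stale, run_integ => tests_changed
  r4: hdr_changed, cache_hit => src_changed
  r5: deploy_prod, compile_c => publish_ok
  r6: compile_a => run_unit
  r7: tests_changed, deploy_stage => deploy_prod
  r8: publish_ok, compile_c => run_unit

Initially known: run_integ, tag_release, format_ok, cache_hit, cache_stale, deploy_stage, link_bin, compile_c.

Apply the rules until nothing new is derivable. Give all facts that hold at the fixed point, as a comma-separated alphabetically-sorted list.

Round 1 — r1, r3, derive compile_b, tests_changed.
Round 2 — r7, derive deploy_prod.
Round 3 — r5, derive publish_ok.
Round 4 — r8, derive run_unit.

cache_hit, cache_stale, compile_b, compile_c, deploy_prod, deploy_stage, format_ok, link_bin, publish_ok, run_integ, run_unit, tag_release, tests_changed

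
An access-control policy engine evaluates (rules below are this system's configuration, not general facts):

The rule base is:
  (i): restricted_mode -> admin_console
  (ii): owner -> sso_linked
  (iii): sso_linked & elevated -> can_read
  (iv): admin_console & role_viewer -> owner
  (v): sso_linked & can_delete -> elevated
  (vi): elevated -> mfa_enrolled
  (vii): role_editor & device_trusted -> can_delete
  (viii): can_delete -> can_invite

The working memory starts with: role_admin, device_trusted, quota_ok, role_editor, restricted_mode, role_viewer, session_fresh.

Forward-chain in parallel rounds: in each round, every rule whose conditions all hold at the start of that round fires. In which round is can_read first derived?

5

Round 1 fires (i), (vii), giving admin_console, can_delete.
Round 2 fires (iv), (viii), giving owner, can_invite.
Round 3 fires (ii), giving sso_linked.
Round 4 fires (v), giving elevated.
Round 5 fires (iii), (vi), giving can_read, mfa_enrolled.
can_read first appears in round 5.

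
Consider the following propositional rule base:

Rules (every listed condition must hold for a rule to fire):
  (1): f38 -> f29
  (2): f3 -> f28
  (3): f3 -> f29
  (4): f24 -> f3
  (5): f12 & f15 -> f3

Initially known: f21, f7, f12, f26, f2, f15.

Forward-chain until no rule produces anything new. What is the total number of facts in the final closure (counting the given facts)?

[1] (5) [f12 & f15 -> f3]. ⇒ new: f3.
[2] (2) [f3 -> f28]; (3) [f3 -> f29]. ⇒ new: f28, f29.
Closure: {f12, f15, f2, f21, f26, f28, f29, f3, f7} — 9 facts.

9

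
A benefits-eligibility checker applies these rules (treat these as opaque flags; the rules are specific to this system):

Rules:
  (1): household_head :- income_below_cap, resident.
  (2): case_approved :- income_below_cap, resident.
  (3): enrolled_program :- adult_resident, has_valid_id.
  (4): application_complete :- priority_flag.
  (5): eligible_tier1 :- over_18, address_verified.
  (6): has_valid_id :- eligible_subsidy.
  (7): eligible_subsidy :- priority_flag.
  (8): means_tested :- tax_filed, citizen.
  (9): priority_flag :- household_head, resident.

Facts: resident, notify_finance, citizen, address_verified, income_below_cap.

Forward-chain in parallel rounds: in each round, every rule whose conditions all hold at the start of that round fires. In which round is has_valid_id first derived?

4

Round 1 fires (1), (2), giving household_head, case_approved.
Round 2 fires (9), giving priority_flag.
Round 3 fires (4), (7), giving application_complete, eligible_subsidy.
Round 4 fires (6), giving has_valid_id.
has_valid_id first appears in round 4.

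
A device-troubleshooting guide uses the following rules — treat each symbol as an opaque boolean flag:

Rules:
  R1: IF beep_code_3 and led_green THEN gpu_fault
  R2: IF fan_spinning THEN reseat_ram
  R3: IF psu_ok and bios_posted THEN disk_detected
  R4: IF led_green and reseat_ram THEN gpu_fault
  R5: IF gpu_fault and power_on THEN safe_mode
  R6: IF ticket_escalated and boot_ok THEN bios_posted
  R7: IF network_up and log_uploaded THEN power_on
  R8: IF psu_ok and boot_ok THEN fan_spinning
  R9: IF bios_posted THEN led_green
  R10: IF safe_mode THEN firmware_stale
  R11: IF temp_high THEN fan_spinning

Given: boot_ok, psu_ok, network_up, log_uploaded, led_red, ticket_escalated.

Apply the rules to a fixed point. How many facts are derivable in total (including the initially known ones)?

Round 1 fires R6, R7, R8, giving bios_posted, power_on, fan_spinning.
Round 2 fires R2, R3, R9, giving reseat_ram, disk_detected, led_green.
Round 3 fires R4, giving gpu_fault.
Round 4 fires R5, giving safe_mode.
Round 5 fires R10, giving firmware_stale.
Closure: {bios_posted, boot_ok, disk_detected, fan_spinning, firmware_stale, gpu_fault, led_green, led_red, log_uploaded, network_up, power_on, psu_ok, reseat_ram, safe_mode, ticket_escalated} — 15 facts.

15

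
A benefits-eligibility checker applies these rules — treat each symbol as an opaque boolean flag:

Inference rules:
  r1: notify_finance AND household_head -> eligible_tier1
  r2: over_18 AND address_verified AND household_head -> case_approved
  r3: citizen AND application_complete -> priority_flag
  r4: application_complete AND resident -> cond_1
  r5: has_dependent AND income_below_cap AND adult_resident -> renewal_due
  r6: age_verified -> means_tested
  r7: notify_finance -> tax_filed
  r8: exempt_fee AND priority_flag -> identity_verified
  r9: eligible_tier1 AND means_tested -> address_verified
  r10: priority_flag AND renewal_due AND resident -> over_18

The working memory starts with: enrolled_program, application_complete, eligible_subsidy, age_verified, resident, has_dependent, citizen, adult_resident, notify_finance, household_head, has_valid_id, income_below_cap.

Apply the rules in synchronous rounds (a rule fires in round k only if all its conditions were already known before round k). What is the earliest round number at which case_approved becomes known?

3

Round 1: r1 [notify_finance AND household_head -> eligible_tier1]; r3 [citizen AND application_complete -> priority_flag]; r4 [application_complete AND resident -> cond_1]; r5 [has_dependent AND income_below_cap AND adult_resident -> renewal_due]; r6 [age_verified -> means_tested]; r7 [notify_finance -> tax_filed]. Adds eligible_tier1, priority_flag, cond_1, renewal_due, means_tested, tax_filed.
Round 2: r9 [eligible_tier1 AND means_tested -> address_verified]; r10 [priority_flag AND renewal_due AND resident -> over_18]. Adds address_verified, over_18.
Round 3: r2 [over_18 AND address_verified AND household_head -> case_approved]. Adds case_approved.
case_approved first appears in round 3.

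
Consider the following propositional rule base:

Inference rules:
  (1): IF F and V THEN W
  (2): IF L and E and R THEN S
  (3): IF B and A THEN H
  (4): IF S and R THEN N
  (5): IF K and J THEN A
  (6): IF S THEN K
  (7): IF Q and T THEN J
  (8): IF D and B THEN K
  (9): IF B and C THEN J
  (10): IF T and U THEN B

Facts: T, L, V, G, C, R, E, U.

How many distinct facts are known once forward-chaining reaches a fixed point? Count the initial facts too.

15

Round 1 fires (2), (10), giving S, B.
Round 2 fires (4), (6), (9), giving N, K, J.
Round 3 fires (5), giving A.
Round 4 fires (3), giving H.
Closure: {A, B, C, E, G, H, J, K, L, N, R, S, T, U, V} — 15 facts.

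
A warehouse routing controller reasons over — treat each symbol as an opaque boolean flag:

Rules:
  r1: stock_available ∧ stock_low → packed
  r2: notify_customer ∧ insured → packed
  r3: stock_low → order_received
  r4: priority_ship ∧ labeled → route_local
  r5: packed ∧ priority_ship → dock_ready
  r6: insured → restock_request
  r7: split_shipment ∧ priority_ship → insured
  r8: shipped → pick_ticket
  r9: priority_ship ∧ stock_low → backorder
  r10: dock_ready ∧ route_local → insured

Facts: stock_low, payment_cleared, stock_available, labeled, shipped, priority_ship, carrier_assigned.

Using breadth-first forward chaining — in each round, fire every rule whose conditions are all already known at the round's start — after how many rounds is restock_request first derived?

4

Round 1 — r1, r3, r4, r8, r9, derive packed, order_received, route_local, pick_ticket, backorder.
Round 2 — r5, derive dock_ready.
Round 3 — r10, derive insured.
Round 4 — r6, derive restock_request.
restock_request first appears in round 4.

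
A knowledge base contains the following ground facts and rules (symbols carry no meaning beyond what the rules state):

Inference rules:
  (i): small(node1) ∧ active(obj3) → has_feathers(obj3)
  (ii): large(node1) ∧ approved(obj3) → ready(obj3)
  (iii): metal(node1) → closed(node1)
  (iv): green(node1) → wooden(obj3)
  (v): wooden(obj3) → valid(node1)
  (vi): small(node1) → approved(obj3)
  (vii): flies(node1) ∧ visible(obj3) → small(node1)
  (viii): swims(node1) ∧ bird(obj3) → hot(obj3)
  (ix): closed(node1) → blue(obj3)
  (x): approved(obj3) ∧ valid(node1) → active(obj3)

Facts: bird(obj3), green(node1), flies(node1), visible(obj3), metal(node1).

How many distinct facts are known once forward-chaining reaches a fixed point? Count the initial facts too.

13

Round 1 — (iii), (iv), (vii), derive closed(node1), wooden(obj3), small(node1).
Round 2 — (v), (vi), (ix), derive valid(node1), approved(obj3), blue(obj3).
Round 3 — (x), derive active(obj3).
Round 4 — (i), derive has_feathers(obj3).
Closure: {active(obj3), approved(obj3), bird(obj3), blue(obj3), closed(node1), flies(node1), green(node1), has_feathers(obj3), metal(node1), small(node1), valid(node1), visible(obj3), wooden(obj3)} — 13 facts.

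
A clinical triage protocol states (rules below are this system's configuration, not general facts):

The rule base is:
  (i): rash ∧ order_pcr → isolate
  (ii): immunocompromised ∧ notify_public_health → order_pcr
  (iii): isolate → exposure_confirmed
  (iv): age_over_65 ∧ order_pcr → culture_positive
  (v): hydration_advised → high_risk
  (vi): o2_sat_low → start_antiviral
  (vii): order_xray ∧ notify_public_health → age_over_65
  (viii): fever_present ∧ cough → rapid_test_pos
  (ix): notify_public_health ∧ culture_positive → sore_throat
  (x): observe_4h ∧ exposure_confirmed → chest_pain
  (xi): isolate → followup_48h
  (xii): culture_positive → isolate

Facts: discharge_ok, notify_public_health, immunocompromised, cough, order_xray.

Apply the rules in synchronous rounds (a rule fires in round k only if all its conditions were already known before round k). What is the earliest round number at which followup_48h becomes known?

Round 1: (ii) [immunocompromised ∧ notify_public_health → order_pcr]; (vii) [order_xray ∧ notify_public_health → age_over_65]. New: order_pcr, age_over_65.
Round 2: (iv) [age_over_65 ∧ order_pcr → culture_positive]. New: culture_positive.
Round 3: (ix) [notify_public_health ∧ culture_positive → sore_throat]; (xii) [culture_positive → isolate]. New: sore_throat, isolate.
Round 4: (iii) [isolate → exposure_confirmed]; (xi) [isolate → followup_48h]. New: exposure_confirmed, followup_48h.
followup_48h first appears in round 4.

4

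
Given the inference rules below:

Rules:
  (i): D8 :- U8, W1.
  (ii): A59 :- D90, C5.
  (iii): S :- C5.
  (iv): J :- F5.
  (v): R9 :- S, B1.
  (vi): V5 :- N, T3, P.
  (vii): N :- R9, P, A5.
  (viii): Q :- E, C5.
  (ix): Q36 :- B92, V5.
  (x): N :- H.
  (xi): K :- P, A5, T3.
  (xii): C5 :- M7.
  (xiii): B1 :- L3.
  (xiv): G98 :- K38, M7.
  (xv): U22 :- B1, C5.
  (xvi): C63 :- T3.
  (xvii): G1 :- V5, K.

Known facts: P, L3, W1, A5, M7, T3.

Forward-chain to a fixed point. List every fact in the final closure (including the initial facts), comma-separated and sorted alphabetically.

[1] (xi) [K :- P, A5, T3.]; (xii) [C5 :- M7.]; (xiii) [B1 :- L3.]; (xvi) [C63 :- T3.]. ⇒ new: K, C5, B1, C63.
[2] (iii) [S :- C5.]; (xv) [U22 :- B1, C5.]. ⇒ new: S, U22.
[3] (v) [R9 :- S, B1.]. ⇒ new: R9.
[4] (vii) [N :- R9, P, A5.]. ⇒ new: N.
[5] (vi) [V5 :- N, T3, P.]. ⇒ new: V5.
[6] (xvii) [G1 :- V5, K.]. ⇒ new: G1.

A5, B1, C5, C63, G1, K, L3, M7, N, P, R9, S, T3, U22, V5, W1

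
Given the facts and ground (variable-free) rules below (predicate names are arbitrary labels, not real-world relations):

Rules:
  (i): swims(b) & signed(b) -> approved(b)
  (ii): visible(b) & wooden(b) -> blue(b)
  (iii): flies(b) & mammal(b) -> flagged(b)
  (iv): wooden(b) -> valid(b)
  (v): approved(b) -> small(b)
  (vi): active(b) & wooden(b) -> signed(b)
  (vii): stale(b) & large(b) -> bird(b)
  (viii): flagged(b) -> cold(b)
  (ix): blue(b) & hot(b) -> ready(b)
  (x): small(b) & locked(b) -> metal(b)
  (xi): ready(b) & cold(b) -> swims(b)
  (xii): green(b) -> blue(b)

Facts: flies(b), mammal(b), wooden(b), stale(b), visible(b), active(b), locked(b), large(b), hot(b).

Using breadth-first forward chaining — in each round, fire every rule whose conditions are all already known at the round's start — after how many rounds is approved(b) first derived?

Round 1: (ii) [visible(b) & wooden(b) -> blue(b)]; (iii) [flies(b) & mammal(b) -> flagged(b)]; (iv) [wooden(b) -> valid(b)]; (vi) [active(b) & wooden(b) -> signed(b)]; (vii) [stale(b) & large(b) -> bird(b)]. New: blue(b), flagged(b), valid(b), signed(b), bird(b).
Round 2: (viii) [flagged(b) -> cold(b)]; (ix) [blue(b) & hot(b) -> ready(b)]. New: cold(b), ready(b).
Round 3: (xi) [ready(b) & cold(b) -> swims(b)]. New: swims(b).
Round 4: (i) [swims(b) & signed(b) -> approved(b)]. New: approved(b).
approved(b) first appears in round 4.

4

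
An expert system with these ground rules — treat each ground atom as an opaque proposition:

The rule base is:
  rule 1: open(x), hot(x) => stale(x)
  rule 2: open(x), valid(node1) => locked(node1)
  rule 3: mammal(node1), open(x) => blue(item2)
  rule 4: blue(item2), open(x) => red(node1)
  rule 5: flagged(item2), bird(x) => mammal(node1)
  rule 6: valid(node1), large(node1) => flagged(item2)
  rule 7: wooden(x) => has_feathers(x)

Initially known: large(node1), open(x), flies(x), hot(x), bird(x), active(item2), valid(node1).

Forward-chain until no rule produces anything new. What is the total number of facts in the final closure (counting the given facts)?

13

Round 1: rule 1 [open(x), hot(x) => stale(x)]; rule 2 [open(x), valid(node1) => locked(node1)]; rule 6 [valid(node1), large(node1) => flagged(item2)]. New: stale(x), locked(node1), flagged(item2).
Round 2: rule 5 [flagged(item2), bird(x) => mammal(node1)]. New: mammal(node1).
Round 3: rule 3 [mammal(node1), open(x) => blue(item2)]. New: blue(item2).
Round 4: rule 4 [blue(item2), open(x) => red(node1)]. New: red(node1).
Closure: {active(item2), bird(x), blue(item2), flagged(item2), flies(x), hot(x), large(node1), locked(node1), mammal(node1), open(x), red(node1), stale(x), valid(node1)} — 13 facts.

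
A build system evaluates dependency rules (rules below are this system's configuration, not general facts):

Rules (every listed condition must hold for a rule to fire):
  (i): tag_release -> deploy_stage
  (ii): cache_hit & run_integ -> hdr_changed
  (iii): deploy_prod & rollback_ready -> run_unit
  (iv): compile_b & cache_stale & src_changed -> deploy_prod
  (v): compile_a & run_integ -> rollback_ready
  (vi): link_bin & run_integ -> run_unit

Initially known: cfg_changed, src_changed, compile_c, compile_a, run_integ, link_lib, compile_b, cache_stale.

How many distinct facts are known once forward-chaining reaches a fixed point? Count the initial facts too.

11

[1] (iv) [compile_b & cache_stale & src_changed -> deploy_prod]; (v) [compile_a & run_integ -> rollback_ready]. ⇒ new: deploy_prod, rollback_ready.
[2] (iii) [deploy_prod & rollback_ready -> run_unit]. ⇒ new: run_unit.
Closure: {cache_stale, cfg_changed, compile_a, compile_b, compile_c, deploy_prod, link_lib, rollback_ready, run_integ, run_unit, src_changed} — 11 facts.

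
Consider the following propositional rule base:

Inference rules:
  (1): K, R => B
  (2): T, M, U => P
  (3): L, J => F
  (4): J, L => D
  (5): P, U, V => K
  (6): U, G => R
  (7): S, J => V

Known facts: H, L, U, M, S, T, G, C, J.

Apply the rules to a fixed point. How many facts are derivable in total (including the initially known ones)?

Round 1: (2) [T, M, U => P]; (3) [L, J => F]; (4) [J, L => D]; (6) [U, G => R]; (7) [S, J => V]. Adds P, F, D, R, V.
Round 2: (5) [P, U, V => K]. Adds K.
Round 3: (1) [K, R => B]. Adds B.
Closure: {B, C, D, F, G, H, J, K, L, M, P, R, S, T, U, V} — 16 facts.

16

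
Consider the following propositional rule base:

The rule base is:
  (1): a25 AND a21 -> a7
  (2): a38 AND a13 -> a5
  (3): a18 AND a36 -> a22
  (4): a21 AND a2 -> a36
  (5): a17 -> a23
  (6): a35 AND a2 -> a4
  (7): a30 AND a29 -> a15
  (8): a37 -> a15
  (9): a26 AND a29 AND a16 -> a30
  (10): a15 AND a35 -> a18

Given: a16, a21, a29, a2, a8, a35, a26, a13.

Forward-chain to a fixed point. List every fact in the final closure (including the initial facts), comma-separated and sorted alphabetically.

a13, a15, a16, a18, a2, a21, a22, a26, a29, a30, a35, a36, a4, a8

Round 1 fires (4), (6), (9), giving a36, a4, a30.
Round 2 fires (7), giving a15.
Round 3 fires (10), giving a18.
Round 4 fires (3), giving a22.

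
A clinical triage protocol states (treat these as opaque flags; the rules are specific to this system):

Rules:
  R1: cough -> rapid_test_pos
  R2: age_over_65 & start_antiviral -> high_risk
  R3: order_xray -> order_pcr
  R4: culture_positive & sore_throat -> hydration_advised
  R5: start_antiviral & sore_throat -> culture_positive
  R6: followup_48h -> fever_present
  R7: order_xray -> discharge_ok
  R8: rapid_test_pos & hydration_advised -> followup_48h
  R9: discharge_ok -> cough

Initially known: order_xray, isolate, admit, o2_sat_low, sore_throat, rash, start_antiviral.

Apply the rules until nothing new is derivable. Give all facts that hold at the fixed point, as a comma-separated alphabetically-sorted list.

Round 1: R3 [order_xray -> order_pcr]; R5 [start_antiviral & sore_throat -> culture_positive]; R7 [order_xray -> discharge_ok]. Adds order_pcr, culture_positive, discharge_ok.
Round 2: R4 [culture_positive & sore_throat -> hydration_advised]; R9 [discharge_ok -> cough]. Adds hydration_advised, cough.
Round 3: R1 [cough -> rapid_test_pos]. Adds rapid_test_pos.
Round 4: R8 [rapid_test_pos & hydration_advised -> followup_48h]. Adds followup_48h.
Round 5: R6 [followup_48h -> fever_present]. Adds fever_present.

admit, cough, culture_positive, discharge_ok, fever_present, followup_48h, hydration_advised, isolate, o2_sat_low, order_pcr, order_xray, rapid_test_pos, rash, sore_throat, start_antiviral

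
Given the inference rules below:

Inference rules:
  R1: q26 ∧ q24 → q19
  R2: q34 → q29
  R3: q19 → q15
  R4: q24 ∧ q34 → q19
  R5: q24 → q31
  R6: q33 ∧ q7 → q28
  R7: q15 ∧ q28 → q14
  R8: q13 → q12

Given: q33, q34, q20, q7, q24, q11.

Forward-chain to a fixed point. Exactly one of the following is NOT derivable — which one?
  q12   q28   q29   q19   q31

q12

Round 1 fires R2, R4, R5, R6, giving q29, q19, q31, q28.
Round 2 fires R3, giving q15.
Round 3 fires R7, giving q14.
Derived: q29 (round 1), q31 (round 1), q28 (round 1), q19 (round 1). q12 never appears in any round.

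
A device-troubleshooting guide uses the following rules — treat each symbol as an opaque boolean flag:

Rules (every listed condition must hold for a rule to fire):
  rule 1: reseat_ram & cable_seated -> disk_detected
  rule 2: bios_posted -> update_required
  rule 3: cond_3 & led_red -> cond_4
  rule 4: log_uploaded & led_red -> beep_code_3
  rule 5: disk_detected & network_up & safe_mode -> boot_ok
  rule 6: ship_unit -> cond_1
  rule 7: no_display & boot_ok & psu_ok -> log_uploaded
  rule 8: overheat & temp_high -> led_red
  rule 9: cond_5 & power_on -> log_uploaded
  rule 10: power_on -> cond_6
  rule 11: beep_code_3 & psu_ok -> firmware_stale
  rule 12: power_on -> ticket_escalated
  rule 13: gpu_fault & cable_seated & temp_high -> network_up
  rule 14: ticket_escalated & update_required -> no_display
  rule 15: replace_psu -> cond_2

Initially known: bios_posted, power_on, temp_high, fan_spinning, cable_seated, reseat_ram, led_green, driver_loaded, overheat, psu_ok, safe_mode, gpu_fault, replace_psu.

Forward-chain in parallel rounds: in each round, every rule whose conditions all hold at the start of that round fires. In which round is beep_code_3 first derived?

Round 1: rule 1 [reseat_ram & cable_seated -> disk_detected]; rule 2 [bios_posted -> update_required]; rule 8 [overheat & temp_high -> led_red]; rule 10 [power_on -> cond_6]; rule 12 [power_on -> ticket_escalated]; rule 13 [gpu_fault & cable_seated & temp_high -> network_up]; rule 15 [replace_psu -> cond_2]. New: disk_detected, update_required, led_red, cond_6, ticket_escalated, network_up, cond_2.
Round 2: rule 5 [disk_detected & network_up & safe_mode -> boot_ok]; rule 14 [ticket_escalated & update_required -> no_display]. New: boot_ok, no_display.
Round 3: rule 7 [no_display & boot_ok & psu_ok -> log_uploaded]. New: log_uploaded.
Round 4: rule 4 [log_uploaded & led_red -> beep_code_3]. New: beep_code_3.
beep_code_3 first appears in round 4.

4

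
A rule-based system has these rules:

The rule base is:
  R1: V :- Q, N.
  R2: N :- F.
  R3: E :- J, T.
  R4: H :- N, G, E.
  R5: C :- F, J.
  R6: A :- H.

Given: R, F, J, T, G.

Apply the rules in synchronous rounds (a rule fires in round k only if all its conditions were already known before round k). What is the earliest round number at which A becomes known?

Round 1: R2 [N :- F.]; R3 [E :- J, T.]; R5 [C :- F, J.]. Adds N, E, C.
Round 2: R4 [H :- N, G, E.]. Adds H.
Round 3: R6 [A :- H.]. Adds A.
A first appears in round 3.

3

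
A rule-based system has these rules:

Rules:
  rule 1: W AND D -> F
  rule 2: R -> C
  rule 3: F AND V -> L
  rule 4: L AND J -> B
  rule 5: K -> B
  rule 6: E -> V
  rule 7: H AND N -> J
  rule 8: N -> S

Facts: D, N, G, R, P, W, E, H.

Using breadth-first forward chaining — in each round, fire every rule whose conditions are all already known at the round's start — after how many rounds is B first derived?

3

[1] rule 1 [W AND D -> F]; rule 2 [R -> C]; rule 6 [E -> V]; rule 7 [H AND N -> J]; rule 8 [N -> S]. ⇒ new: F, C, V, J, S.
[2] rule 3 [F AND V -> L]. ⇒ new: L.
[3] rule 4 [L AND J -> B]. ⇒ new: B.
B first appears in round 3.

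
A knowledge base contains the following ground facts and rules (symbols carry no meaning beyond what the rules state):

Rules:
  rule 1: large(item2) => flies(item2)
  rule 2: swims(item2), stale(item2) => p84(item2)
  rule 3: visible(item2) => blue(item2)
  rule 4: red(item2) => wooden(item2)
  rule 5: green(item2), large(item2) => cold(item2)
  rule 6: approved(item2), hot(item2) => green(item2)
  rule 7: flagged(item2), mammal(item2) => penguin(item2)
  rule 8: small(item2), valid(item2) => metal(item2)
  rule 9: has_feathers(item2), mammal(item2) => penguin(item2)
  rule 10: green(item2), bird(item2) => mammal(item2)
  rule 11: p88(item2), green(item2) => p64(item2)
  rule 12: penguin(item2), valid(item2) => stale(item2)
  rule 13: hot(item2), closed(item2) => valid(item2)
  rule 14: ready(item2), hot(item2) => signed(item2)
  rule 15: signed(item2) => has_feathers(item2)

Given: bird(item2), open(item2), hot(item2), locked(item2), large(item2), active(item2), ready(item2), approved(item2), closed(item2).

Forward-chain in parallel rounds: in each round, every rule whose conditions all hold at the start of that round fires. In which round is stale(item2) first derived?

Round 1 — rule 1, rule 6, rule 13, rule 14, derive flies(item2), green(item2), valid(item2), signed(item2).
Round 2 — rule 5, rule 10, rule 15, derive cold(item2), mammal(item2), has_feathers(item2).
Round 3 — rule 9, derive penguin(item2).
Round 4 — rule 12, derive stale(item2).
stale(item2) first appears in round 4.

4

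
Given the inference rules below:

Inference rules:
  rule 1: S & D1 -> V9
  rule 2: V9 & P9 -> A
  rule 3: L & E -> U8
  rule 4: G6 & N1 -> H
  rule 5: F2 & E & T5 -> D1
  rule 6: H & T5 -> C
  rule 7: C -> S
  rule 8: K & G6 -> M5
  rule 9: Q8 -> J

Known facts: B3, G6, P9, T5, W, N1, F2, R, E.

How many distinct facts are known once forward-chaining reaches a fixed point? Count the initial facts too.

15

Round 1: rule 4 [G6 & N1 -> H]; rule 5 [F2 & E & T5 -> D1]. New: H, D1.
Round 2: rule 6 [H & T5 -> C]. New: C.
Round 3: rule 7 [C -> S]. New: S.
Round 4: rule 1 [S & D1 -> V9]. New: V9.
Round 5: rule 2 [V9 & P9 -> A]. New: A.
Closure: {A, B3, C, D1, E, F2, G6, H, N1, P9, R, S, T5, V9, W} — 15 facts.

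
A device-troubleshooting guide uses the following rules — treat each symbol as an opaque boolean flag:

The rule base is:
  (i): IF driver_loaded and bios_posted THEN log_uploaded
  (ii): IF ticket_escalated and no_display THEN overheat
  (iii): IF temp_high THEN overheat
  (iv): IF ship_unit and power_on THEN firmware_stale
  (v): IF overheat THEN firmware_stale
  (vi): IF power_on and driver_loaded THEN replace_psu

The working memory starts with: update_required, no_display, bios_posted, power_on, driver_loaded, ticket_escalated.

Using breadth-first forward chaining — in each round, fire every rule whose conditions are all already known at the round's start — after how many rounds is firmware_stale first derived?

2

Round 1 — (i), (ii), (vi), derive log_uploaded, overheat, replace_psu.
Round 2 — (v), derive firmware_stale.
firmware_stale first appears in round 2.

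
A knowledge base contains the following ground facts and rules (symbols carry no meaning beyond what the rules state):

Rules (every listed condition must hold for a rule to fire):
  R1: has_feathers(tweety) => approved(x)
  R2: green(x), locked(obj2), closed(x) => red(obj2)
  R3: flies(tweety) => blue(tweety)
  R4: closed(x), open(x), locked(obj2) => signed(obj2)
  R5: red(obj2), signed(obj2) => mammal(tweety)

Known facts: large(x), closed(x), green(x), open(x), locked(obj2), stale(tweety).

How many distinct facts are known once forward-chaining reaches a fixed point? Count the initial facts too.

Round 1: R2 [green(x), locked(obj2), closed(x) => red(obj2)]; R4 [closed(x), open(x), locked(obj2) => signed(obj2)]. New: red(obj2), signed(obj2).
Round 2: R5 [red(obj2), signed(obj2) => mammal(tweety)]. New: mammal(tweety).
Closure: {closed(x), green(x), large(x), locked(obj2), mammal(tweety), open(x), red(obj2), signed(obj2), stale(tweety)} — 9 facts.

9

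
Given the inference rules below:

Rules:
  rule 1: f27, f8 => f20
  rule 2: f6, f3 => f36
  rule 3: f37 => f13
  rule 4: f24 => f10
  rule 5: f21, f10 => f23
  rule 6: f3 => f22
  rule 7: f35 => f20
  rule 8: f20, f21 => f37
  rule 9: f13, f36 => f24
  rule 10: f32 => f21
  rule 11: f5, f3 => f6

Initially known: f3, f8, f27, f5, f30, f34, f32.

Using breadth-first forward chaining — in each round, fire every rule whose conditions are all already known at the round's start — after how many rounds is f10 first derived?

5

Round 1 fires rule 1, rule 6, rule 10, rule 11, giving f20, f22, f21, f6.
Round 2 fires rule 2, rule 8, giving f36, f37.
Round 3 fires rule 3, giving f13.
Round 4 fires rule 9, giving f24.
Round 5 fires rule 4, giving f10.
f10 first appears in round 5.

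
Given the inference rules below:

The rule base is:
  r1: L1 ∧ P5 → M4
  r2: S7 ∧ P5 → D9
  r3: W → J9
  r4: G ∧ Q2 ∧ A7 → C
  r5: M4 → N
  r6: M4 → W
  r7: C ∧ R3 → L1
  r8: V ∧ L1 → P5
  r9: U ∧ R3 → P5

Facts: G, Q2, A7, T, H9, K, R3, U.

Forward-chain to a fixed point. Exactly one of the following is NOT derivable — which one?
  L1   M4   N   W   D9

Round 1 fires r4, r9, giving C, P5.
Round 2 fires r7, giving L1.
Round 3 fires r1, giving M4.
Round 4 fires r5, r6, giving N, W.
Round 5 fires r3, giving J9.
Derived: W (round 4), L1 (round 2), M4 (round 3), N (round 4). D9 never appears in any round.

D9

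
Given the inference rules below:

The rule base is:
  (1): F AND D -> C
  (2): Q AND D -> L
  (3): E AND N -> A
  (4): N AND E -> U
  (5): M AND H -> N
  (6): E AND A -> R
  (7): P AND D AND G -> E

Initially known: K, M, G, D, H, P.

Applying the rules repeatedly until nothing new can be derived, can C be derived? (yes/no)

Round 1 fires (5), (7), giving N, E.
Round 2 fires (3), (4), giving A, U.
Round 3 fires (6), giving R.
Fixed point reached. C is concluded only by (1); (1) needs F (never derived).

no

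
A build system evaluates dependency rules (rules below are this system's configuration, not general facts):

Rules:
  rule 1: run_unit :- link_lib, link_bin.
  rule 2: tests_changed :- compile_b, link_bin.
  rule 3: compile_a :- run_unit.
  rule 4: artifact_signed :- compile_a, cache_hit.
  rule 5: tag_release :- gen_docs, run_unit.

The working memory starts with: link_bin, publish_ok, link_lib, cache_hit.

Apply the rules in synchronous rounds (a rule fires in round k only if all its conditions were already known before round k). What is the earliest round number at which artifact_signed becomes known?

Round 1: rule 1 [run_unit :- link_lib, link_bin.]. New: run_unit.
Round 2: rule 3 [compile_a :- run_unit.]. New: compile_a.
Round 3: rule 4 [artifact_signed :- compile_a, cache_hit.]. New: artifact_signed.
artifact_signed first appears in round 3.

3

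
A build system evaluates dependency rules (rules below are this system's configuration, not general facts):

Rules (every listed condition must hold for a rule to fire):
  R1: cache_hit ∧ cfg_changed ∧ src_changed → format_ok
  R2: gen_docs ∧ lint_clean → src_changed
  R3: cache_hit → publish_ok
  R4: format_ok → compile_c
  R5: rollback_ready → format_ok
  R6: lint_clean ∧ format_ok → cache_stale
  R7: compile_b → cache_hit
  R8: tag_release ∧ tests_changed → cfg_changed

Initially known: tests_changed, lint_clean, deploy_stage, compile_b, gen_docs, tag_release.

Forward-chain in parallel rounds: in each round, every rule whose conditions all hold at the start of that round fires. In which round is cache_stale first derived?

3

Round 1: R2 [gen_docs ∧ lint_clean → src_changed]; R7 [compile_b → cache_hit]; R8 [tag_release ∧ tests_changed → cfg_changed]. New: src_changed, cache_hit, cfg_changed.
Round 2: R1 [cache_hit ∧ cfg_changed ∧ src_changed → format_ok]; R3 [cache_hit → publish_ok]. New: format_ok, publish_ok.
Round 3: R4 [format_ok → compile_c]; R6 [lint_clean ∧ format_ok → cache_stale]. New: compile_c, cache_stale.
cache_stale first appears in round 3.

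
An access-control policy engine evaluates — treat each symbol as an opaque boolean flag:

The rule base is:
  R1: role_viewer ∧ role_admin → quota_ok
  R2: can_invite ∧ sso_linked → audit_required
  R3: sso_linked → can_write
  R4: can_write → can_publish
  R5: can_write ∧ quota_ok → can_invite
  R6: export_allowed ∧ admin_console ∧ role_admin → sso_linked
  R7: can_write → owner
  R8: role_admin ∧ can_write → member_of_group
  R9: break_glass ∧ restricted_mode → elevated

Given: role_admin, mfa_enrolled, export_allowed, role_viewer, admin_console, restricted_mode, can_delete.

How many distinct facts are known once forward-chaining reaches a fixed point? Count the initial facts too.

15

Round 1 fires R1, R6, giving quota_ok, sso_linked.
Round 2 fires R3, giving can_write.
Round 3 fires R4, R5, R7, R8, giving can_publish, can_invite, owner, member_of_group.
Round 4 fires R2, giving audit_required.
Closure: {admin_console, audit_required, can_delete, can_invite, can_publish, can_write, export_allowed, member_of_group, mfa_enrolled, owner, quota_ok, restricted_mode, role_admin, role_viewer, sso_linked} — 15 facts.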